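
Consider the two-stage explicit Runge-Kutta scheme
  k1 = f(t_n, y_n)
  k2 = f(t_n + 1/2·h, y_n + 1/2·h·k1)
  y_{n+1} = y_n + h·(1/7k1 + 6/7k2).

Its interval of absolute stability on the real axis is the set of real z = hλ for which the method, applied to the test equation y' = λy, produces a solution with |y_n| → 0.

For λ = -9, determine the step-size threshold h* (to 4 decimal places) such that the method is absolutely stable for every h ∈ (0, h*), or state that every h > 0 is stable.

(-2.3333,0); λ=-9 ⇒ h* = (7/3)/9 = 0.2593.

With y'=λy (z=hλ):
  k1=λy_n ⇒ h·k1=z·y_n;  k2=λ(1+1/2z)y_n ⇒ h·k2=z(1+1/2z)y_n
  y_{n+1}/y_n = 1 + 1/7z + 6/7z(1+1/2z) = 1 + z + 3/7z²
  Hence R(z) = 1 + z + 3/7z².

Find x<0 with |R(x)|<1.
x=-1.36: |R|=0.4327
R=1: x+3/7x²=0 ⇒ x=−7/3=-2.3333; min R=1−1/(4·3/7)=0.4167>−1
Confirm numerically:
  x=-1.668: |R|=0.52438 <1
  x=-1.492: |R|=0.46203 <1
  x=-1.483: |R|=0.45955 <1
  x=-1.159: |R|=0.41669 <1
  x=-2.735: |R|=1.47081 >1
  x=-2.617: |R|=1.31815 >1
So |R|<1 on (-2.3333, 0).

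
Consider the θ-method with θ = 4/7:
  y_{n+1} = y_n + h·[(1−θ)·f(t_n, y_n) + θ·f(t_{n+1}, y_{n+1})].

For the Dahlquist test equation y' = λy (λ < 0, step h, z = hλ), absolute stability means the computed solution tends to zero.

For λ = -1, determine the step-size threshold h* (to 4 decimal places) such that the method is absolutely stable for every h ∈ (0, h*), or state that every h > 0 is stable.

On y'=λy, z=hλ:
  y_{n+1} = y_n + z·[3/7·y_n + 4/7·y_{n+1}] ⇒ (1 − 4/7z)y_{n+1} = (1 + 3/7z)y_n
  R(z) = (1 + 3/7z)/(1 − 4/7z).

Boundary: |R(x)|=1, x<0.
x=-0.34: |R|=0.7153
x=-2: |R|=0.0667
x=-10: |R|=0.4894
x=-100: |R|=0.7199
θ=4/7≥1/2 ⇒ |1+3/7x|<|1−4/7x| ∀x<0 ⇒ unbounded interval.

unbounded; (−∞, 0). Any h>0 works for λ=-1.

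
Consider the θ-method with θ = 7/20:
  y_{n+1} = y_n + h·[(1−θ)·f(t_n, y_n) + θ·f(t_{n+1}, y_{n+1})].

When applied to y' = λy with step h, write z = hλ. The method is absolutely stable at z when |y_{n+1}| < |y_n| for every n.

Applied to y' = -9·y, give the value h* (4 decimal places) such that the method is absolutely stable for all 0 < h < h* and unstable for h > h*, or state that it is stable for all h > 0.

Test eqn y'=λy, z=hλ:
  y_{n+1} = y_n + z·[13/20·y_n + 7/20·y_{n+1}] ⇒ (1 − 7/20z)y_{n+1} = (1 + 13/20z)y_n
  so R(z) = (1 + 13/20z)/(1 − 7/20z).

Solve |R(x)|<1 on ℝ⁻.
x=-1.64: |R|=0.0419
R=−1: 1+13/20x = −1+7/20x ⇒ -3/10x=2 ⇒ x=2/(-3/10)=-6.6667
Confirm numerically:
  x=-6.236: |R|=0.95940 <1
  x=-6.189: |R|=0.95474 <1
  x=-3.898: |R|=0.64869 <1
  x=-7.030: |R|=1.03150 >1
  x=-6.916: |R|=1.02187 >1
Stable set (-6.6667, 0).

(-6.6667,0); λ=-9 ⇒ h* = (20/3)/9 = 0.7407.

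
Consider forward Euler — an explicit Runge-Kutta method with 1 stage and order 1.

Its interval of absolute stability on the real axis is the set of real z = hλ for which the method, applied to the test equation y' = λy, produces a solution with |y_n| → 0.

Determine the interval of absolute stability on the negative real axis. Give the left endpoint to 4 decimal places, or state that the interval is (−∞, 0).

z∈(-2.0000,0).

With y'=λy (z=hλ):
  order 1, 1-stage ⇒ R(z)=1+z
  (e.g. R(-0.45)=0.55000, |R|=0.55000)

Boundary: |R(x)|=1, x<0.
x=-0.45: |R|=0.5500
|R(-1.98)|=0.9800 |R(-1.38)|=0.3800 |R(-0.82)|=0.1800
Bisect:
  x_lo=-2.8594 |R|=1.8594  x_hi=-0.1168 |R|=0.8832
  mid=-1.48811 |R|=0.48811 →hi
  mid=-2.17374 |R|=1.17374 →lo
  mid=-1.83092 |R|=0.83092 →hi
  mid=-2.00233 |R|=1.00233 →lo
  mid=-1.91663 |R|=0.91663 →hi
  mid=-1.95948 |R|=0.95948 →hi
  mid=-1.98091 |R|=0.98091 →hi
  ...
  [-2.00016,-1.99999] ⇒ x*=-2.0000
Interval (-2.0000, 0).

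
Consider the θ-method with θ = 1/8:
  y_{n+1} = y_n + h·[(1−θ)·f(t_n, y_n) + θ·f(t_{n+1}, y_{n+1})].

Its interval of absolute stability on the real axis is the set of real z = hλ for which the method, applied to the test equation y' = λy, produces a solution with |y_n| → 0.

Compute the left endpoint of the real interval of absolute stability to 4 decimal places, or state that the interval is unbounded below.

Set f=λy, z=hλ:
  y_{n+1} = y_n + z·[7/8·y_n + 1/8·y_{n+1}] ⇒ (1 − 1/8z)y_{n+1} = (1 + 7/8z)y_n
  ⇒ R(z) = (1 + 7/8z)/(1 − 1/8z).

Find x<0 with |R(x)|<1.
x=-1.67: |R|=0.3816
R=−1: 1+7/8x = −1+1/8x ⇒ -3/4x=2 ⇒ x=2/(-3/4)=-2.6667
Confirm numerically:
  x=-2.451: |R|=0.87618 <1
  x=-2.426: |R|=0.86150 <1
  x=-1.659: |R|=0.37406 <1
  x=-3.264: |R|=1.31818 >1
  x=-3.044: |R|=1.20500 >1
  x=-2.812: |R|=1.08065 >1
Interval (-2.6667, 0).

z* = -2.6667.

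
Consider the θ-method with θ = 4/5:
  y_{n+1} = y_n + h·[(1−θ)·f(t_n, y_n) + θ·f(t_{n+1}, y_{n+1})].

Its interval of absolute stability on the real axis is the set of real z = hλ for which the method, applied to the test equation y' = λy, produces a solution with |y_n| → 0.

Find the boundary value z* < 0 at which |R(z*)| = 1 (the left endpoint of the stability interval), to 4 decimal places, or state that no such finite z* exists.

Test eqn y'=λy, z=hλ:
  y_{n+1} = y_n + z·[1/5·y_n + 4/5·y_{n+1}] ⇒ (1 − 4/5z)y_{n+1} = (1 + 1/5z)y_n
  ⇒ R(z) = (1 + 1/5z)/(1 − 4/5z).

Need |R(x)|<1, x<0.
x=-1.38: |R|=0.3441
x=-2: |R|=0.2308
x=-10: |R|=0.1111
x=-100: |R|=0.2346
θ=4/5≥1/2 ⇒ |1+1/5x|<|1−4/5x| ∀x<0 ⇒ stable on all of ℝ⁻.

unbounded; (−∞, 0).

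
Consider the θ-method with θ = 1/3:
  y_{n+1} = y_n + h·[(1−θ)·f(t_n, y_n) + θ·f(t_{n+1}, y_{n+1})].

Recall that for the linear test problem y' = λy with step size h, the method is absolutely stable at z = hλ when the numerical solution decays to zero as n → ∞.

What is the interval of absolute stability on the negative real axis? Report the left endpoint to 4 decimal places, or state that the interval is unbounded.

Set f=λy, z=hλ:
  y_{n+1} = y_n + z·[2/3·y_n + 1/3·y_{n+1}] ⇒ (1 − 1/3z)y_{n+1} = (1 + 2/3z)y_n
  so R(z) = (1 + 2/3z)/(1 − 1/3z).

Solve |R(x)|<1 on ℝ⁻.
x=-1.24: |R|=0.1226
R=−1: 1+2/3x = −1+1/3x ⇒ -1/3x=2 ⇒ x=2/(-1/3)=-6.0000
Confirm numerically:
  x=-5.198: |R|=0.90217 <1
  x=-4.668: |R|=0.82629 <1
  x=-4.549: |R|=0.80779 <1
  x=-2.471: |R|=0.35496 <1
  x=-6.272: |R|=1.02934 >1
  x=-6.248: |R|=1.02682 >1
Stable set (-6.0000, 0).

z∈(-6.0000,0).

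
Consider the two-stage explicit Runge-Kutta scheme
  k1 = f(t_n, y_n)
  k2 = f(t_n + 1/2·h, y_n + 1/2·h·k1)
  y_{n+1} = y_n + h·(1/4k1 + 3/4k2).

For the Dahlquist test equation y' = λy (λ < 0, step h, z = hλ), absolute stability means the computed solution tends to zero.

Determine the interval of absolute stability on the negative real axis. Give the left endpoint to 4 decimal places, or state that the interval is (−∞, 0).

With y'=λy (z=hλ):
  k1=λy_n ⇒ h·k1=z·y_n;  k2=λ(1+1/2z)y_n ⇒ h·k2=z(1+1/2z)y_n
  y_{n+1}/y_n = 1 + 1/4z + 3/4z(1+1/2z) = 1 + z + 3/8z²
  Hence R(z) = 1 + z + 3/8z².

Boundary: |R(x)|=1, x<0.
x=-1.66: |R|=0.3733
R=1: x+3/8x²=0 ⇒ x=−8/3=-2.6667; min R=1−1/(4·3/8)=0.3333>−1
Confirm numerically:
  x=-1.613: |R|=0.36266 <1
  x=-1.532: |R|=0.34813 <1
  x=-1.434: |R|=0.33713 <1
  x=-3.115: |R|=1.52371 >1
  x=-2.998: |R|=1.37250 >1
  x=-2.835: |R|=1.17896 >1
So |R|<1 on (-2.6667, 0).

(-2.6667, 0).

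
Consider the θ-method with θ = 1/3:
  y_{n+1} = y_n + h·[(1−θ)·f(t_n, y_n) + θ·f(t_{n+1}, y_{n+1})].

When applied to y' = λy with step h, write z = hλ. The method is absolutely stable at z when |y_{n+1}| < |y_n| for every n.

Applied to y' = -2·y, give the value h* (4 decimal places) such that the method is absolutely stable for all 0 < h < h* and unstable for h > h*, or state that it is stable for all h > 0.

(-6.0000,0); λ=-2 ⇒ h* = (6)/2 = 3.0000.

Set f=λy, z=hλ:
  y_{n+1} = y_n + z·[2/3·y_n + 1/3·y_{n+1}] ⇒ (1 − 1/3z)y_{n+1} = (1 + 2/3z)y_n
  Hence R(z) = (1 + 2/3z)/(1 − 1/3z).

Need |R(x)|<1, x<0.
x=-1.41: |R|=0.0408
R=−1: 1+2/3x = −1+1/3x ⇒ -1/3x=2 ⇒ x=2/(-1/3)=-6.0000
Confirm numerically:
  x=-5.825: |R|=0.98017 <1
  x=-5.421: |R|=0.93124 <1
  x=-4.415: |R|=0.78624 <1
  x=-4.095: |R|=0.73150 <1
  x=-6.520: |R|=1.05462 >1
  x=-6.376: |R|=1.04010 >1
  x=-6.213: |R|=1.02312 >1
Interval (-6.0000, 0).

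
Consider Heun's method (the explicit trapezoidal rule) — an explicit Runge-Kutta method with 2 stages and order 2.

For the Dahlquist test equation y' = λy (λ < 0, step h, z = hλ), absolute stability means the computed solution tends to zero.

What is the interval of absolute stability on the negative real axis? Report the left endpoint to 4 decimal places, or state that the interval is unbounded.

With y'=λy (z=hλ):
  order 2, 2-stage ⇒ R(z)=1+z+z^2/2
  (e.g. R(-0.43)=0.66245, |R|=0.66245)

Solve |R(x)|<1 on ℝ⁻.
x=-0.43: |R|=0.6624
|R(-2.01)|=1.0100 |R(-1.11)|=0.5060 |R(-0.62)|=0.5722
Bisect:
  x_lo=-2.7459 |R|=2.0240  x_hi=-0.3989 |R|=0.6807
  mid=-1.57238 |R|=0.66381 →hi
  mid=-2.15912 |R|=1.17178 →lo
  mid=-1.86575 |R|=0.87476 →hi
  mid=-2.01243 |R|=1.01251 →lo
  mid=-1.93909 |R|=0.94095 →hi
  mid=-1.97576 |R|=0.97605 →hi
  mid=-1.99410 |R|=0.99411 →hi
  mid=-2.00326 |R|=1.00327 →lo
  mid=-1.99868 |R|=0.99868 →hi
  mid=-2.00097 |R|=1.00097 →lo
  ...
  [-2.00011,-1.99997] ⇒ x*=-2.0000
Interval (-2.0000, 0).

z∈(-2.0000,0).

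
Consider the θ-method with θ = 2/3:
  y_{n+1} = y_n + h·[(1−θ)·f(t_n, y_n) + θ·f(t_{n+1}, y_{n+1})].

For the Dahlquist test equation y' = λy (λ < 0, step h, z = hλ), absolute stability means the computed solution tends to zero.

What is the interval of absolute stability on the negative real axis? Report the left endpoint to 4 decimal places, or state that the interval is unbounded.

With y'=λy (z=hλ):
  y_{n+1} = y_n + z·[1/3·y_n + 2/3·y_{n+1}] ⇒ (1 − 2/3z)y_{n+1} = (1 + 1/3z)y_n
  ⇒ R(z) = (1 + 1/3z)/(1 − 2/3z).

Boundary: |R(x)|=1, x<0.
x=-0.82: |R|=0.4698
x=-2: |R|=0.1429
x=-10: |R|=0.3043
x=-100: |R|=0.4778
θ=2/3≥1/2 ⇒ |1+1/3x|<|1−2/3x| ∀x<0 ⇒ unbounded interval.

interval (−∞, 0).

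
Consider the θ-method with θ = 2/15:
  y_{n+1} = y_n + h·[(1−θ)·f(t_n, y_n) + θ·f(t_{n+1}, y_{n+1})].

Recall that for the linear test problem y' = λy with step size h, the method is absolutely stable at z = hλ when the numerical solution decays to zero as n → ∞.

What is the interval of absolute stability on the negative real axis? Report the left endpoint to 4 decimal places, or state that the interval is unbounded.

With y'=λy (z=hλ):
  y_{n+1} = y_n + z·[13/15·y_n + 2/15·y_{n+1}] ⇒ (1 − 2/15z)y_{n+1} = (1 + 13/15z)y_n
  so R(z) = (1 + 13/15z)/(1 − 2/15z).

Boundary: |R(x)|=1, x<0.
x=-0.99: |R|=0.1254
R=−1: 1+13/15x = −1+2/15x ⇒ -11/15x=2 ⇒ x=2/(-11/15)=-2.7273
Confirm numerically:
  x=-2.581: |R|=0.92020 <1
  x=-1.802: |R|=0.45291 <1
  x=-1.209: |R|=0.04116 <1
  x=-3.122: |R|=1.20439 >1
  x=-2.950: |R|=1.11722 >1
So |R|<1 on (-2.7273, 0).

z∈(-2.7273,0).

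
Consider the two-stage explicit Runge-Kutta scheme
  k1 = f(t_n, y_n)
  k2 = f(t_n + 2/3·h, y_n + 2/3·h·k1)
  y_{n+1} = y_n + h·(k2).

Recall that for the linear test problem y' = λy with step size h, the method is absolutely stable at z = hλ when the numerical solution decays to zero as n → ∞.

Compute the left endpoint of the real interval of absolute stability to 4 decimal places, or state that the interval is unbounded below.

z* = -1.5000.

On y'=λy, z=hλ:
  k1=λy_n ⇒ h·k1=z·y_n;  k2=λ(1+2/3z)y_n ⇒ h·k2=z(1+2/3z)y_n
  y_{n+1}/y_n = 1 + z(1+2/3z) = 1 + z + 2/3z²
  so R(z) = 1 + z + 2/3z².

Need |R(x)|<1, x<0.
x=-0.7: |R|=0.6267
R=1: x+2/3x²=0 ⇒ x=−3/2=-1.5000; min R=1−1/(4·2/3)=0.6250>−1
Confirm numerically:
  x=-1.336: |R|=0.85393 <1
  x=-1.249: |R|=0.79100 <1
  x=-0.923: |R|=0.64495 <1
  x=-0.656: |R|=0.63089 <1
  x=-2.083: |R|=1.80959 >1
  x=-1.962: |R|=1.60430 >1
  x=-1.858: |R|=1.44344 >1
Interval (-1.5000, 0).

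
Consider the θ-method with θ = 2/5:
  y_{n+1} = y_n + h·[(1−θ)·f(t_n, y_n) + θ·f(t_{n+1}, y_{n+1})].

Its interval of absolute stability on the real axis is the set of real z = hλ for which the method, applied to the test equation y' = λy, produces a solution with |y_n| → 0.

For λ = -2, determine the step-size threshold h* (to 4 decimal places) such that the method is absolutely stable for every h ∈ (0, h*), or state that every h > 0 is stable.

On y'=λy, z=hλ:
  y_{n+1} = y_n + z·[3/5·y_n + 2/5·y_{n+1}] ⇒ (1 − 2/5z)y_{n+1} = (1 + 3/5z)y_n
  Hence R(z) = (1 + 3/5z)/(1 − 2/5z).

Solve |R(x)|<1 on ℝ⁻.
x=-0.35: |R|=0.6930
R=−1: 1+3/5x = −1+2/5x ⇒ -1/5x=2 ⇒ x=2/(-1/5)=-10.0000
Confirm numerically:
  x=-9.315: |R|=0.97101 <1
  x=-9.067: |R|=0.95967 <1
  x=-6.341: |R|=0.79307 <1
  x=-6.010: |R|=0.76557 <1
  x=-10.587: |R|=1.02243 >1
  x=-10.490: |R|=1.01886 >1
  x=-10.346: |R|=1.01347 >1
Interval (-10.0000, 0).

(-10.0000,0); λ=-2 ⇒ h* = (10)/2 = 5.0000.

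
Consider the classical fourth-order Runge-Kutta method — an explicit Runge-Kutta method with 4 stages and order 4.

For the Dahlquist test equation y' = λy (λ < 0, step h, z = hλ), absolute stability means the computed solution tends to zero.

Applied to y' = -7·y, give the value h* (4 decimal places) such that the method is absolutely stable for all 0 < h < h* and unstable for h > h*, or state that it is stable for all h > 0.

Test eqn y'=λy, z=hλ:
  order 4, 4-stage ⇒ R(z)=1+z+z^2/2+z^3/6+z^4/24
  (e.g. R(-0.34)=0.71181, |R|=0.71181)

Need |R(x)|<1, x<0.
x=-0.34: |R|=0.7118
|R(-2.99)|=1.3551 |R(-2.84)|=1.0857 |R(-2.04)|=0.3475
Bisect:
  x_lo=-3.3782 |R|=2.3291  x_hi=-0.2401 |R|=0.7865
  mid=-1.80916 |R|=0.28683 →hi
  mid=-2.59368 |R|=0.74751 →hi
  mid=-2.98595 |R|=1.34714 →lo
  mid=-2.78981 |R|=1.00684 →lo
  mid=-2.69175 |R|=0.86788 →hi
  mid=-2.74078 |R|=0.93494 →hi
  mid=-2.76530 |R|=0.97027 →hi
  mid=-2.77756 |R|=0.98840 →hi
  mid=-2.78369 |R|=0.99758 →hi
  ...
  [-2.78541,-2.78522] ⇒ x*=-2.7853
Stable set (-2.7853, 0).

(-2.7853,0); λ=-7 ⇒ h* = 0.3979.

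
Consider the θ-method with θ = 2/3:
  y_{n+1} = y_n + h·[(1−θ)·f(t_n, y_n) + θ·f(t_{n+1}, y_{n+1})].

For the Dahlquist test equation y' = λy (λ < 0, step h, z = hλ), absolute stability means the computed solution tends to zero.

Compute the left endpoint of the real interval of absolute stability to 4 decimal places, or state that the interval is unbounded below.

With y'=λy (z=hλ):
  y_{n+1} = y_n + z·[1/3·y_n + 2/3·y_{n+1}] ⇒ (1 − 2/3z)y_{n+1} = (1 + 1/3z)y_n
  Hence R(z) = (1 + 1/3z)/(1 − 2/3z).

Boundary: |R(x)|=1, x<0.
x=-0.77: |R|=0.4912
x=-2: |R|=0.1429
x=-10: |R|=0.3043
x=-100: |R|=0.4778
θ=2/3≥1/2 ⇒ |1+1/3x|<|1−2/3x| ∀x<0 ⇒ unbounded interval.

unbounded; (−∞, 0).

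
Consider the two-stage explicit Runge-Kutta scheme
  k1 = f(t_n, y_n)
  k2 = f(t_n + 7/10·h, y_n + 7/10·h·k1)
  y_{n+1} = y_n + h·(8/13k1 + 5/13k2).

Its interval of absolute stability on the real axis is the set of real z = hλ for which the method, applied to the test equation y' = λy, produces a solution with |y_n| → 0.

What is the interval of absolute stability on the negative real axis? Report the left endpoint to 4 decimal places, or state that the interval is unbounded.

z∈(-3.7143,0).

Set f=λy, z=hλ:
  k1=λy_n ⇒ h·k1=z·y_n;  k2=λ(1+7/10z)y_n ⇒ h·k2=z(1+7/10z)y_n
  y_{n+1}/y_n = 1 + 8/13z + 5/13z(1+7/10z) = 1 + z + 7/26z²
  so R(z) = 1 + z + 7/26z².

Solve |R(x)|<1 on ℝ⁻.
x=-1.6: |R|=0.0892
R=1: x+7/26x²=0 ⇒ x=−26/7=-3.7143; min R=1−1/(4·7/26)=0.0714>−1
Confirm numerically:
  x=-3.566: |R|=0.85763 <1
  x=-2.846: |R|=0.33469 <1
  x=-2.768: |R|=0.29480 <1
  x=-2.181: |R|=0.09967 <1
  x=-4.119: |R|=1.44881 >1
  x=-4.086: |R|=1.40891 >1
Interval (-3.7143, 0).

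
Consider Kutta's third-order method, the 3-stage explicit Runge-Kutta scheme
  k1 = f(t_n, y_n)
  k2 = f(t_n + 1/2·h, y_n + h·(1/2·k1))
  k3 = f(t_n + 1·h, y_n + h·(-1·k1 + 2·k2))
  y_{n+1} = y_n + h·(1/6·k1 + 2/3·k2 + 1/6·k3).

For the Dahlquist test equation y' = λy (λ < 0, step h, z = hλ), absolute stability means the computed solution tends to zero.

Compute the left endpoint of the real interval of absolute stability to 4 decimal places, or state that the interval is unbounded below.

z* = -2.5127.

Set f=λy, z=hλ:
  order 3, 3-stage ⇒ R(z)=1+z+z^2/2+z^3/6
  (e.g. R(-1.74)=-0.10420, |R|=0.10420)

Solve |R(x)|<1 on ℝ⁻.
x=-1.74: |R|=0.1042
|R(-2.78)|=1.4966 |R(-2.64)|=1.2218 |R(-1.29)|=0.1843
Bisect:
  x_lo=-3.2205 |R|=2.6017  x_hi=-0.1990 |R|=0.8194
  mid=-1.70979 |R|=0.08116 →hi
  mid=-2.46516 |R|=0.92346 →hi
  mid=-2.84285 |R|=1.63117 →lo
  mid=-2.65400 |R|=1.24782 →lo
  mid=-2.55958 |R|=1.07869 →lo
  mid=-2.51237 |R|=0.99939 →hi
  mid=-2.53598 |R|=1.03861 →lo
  ...
  [-2.51292,-2.51274] ⇒ x*=-2.5127
Stable set (-2.5127, 0).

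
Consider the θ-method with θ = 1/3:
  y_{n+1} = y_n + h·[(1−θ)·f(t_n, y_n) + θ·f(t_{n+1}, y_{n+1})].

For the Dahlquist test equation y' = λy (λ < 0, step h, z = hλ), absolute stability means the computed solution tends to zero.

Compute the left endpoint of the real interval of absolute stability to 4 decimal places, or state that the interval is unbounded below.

left endpoint -6.0000.

With y'=λy (z=hλ):
  y_{n+1} = y_n + z·[2/3·y_n + 1/3·y_{n+1}] ⇒ (1 − 1/3z)y_{n+1} = (1 + 2/3z)y_n
  Hence R(z) = (1 + 2/3z)/(1 − 1/3z).

Find x<0 with |R(x)|<1.
x=-1.58: |R|=0.0349
R=−1: 1+2/3x = −1+1/3x ⇒ -1/3x=2 ⇒ x=2/(-1/3)=-6.0000
Confirm numerically:
  x=-4.934: |R|=0.86564 <1
  x=-3.484: |R|=0.61197 <1
  x=-3.162: |R|=0.53944 <1
  x=-6.244: |R|=1.02640 >1
  x=-6.218: |R|=1.02365 >1
So |R|<1 on (-6.0000, 0).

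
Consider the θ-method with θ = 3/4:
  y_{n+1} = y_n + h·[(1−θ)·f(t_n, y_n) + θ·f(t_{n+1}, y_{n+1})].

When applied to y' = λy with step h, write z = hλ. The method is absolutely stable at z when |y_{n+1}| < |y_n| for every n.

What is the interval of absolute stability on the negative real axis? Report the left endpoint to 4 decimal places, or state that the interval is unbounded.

interval (−∞, 0).

With y'=λy (z=hλ):
  y_{n+1} = y_n + z·[1/4·y_n + 3/4·y_{n+1}] ⇒ (1 − 3/4z)y_{n+1} = (1 + 1/4z)y_n
  ⇒ R(z) = (1 + 1/4z)/(1 − 3/4z).

Boundary: |R(x)|=1, x<0.
x=-1.2: |R|=0.3684
x=-2: |R|=0.2000
x=-10: |R|=0.1765
x=-100: |R|=0.3158
θ=3/4≥1/2 ⇒ |1+1/4x|<|1−3/4x| ∀x<0 ⇒ interval (−∞,0).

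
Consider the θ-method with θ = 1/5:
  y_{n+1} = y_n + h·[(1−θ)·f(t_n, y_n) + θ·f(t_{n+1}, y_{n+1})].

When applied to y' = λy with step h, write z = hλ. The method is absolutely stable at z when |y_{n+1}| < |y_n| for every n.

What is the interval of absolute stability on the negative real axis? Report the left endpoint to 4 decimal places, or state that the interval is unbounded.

(-3.3333, 0).

On y'=λy, z=hλ:
  y_{n+1} = y_n + z·[4/5·y_n + 1/5·y_{n+1}] ⇒ (1 − 1/5z)y_{n+1} = (1 + 4/5z)y_n
  Hence R(z) = (1 + 4/5z)/(1 − 1/5z).

Find x<0 with |R(x)|<1.
x=-1.56: |R|=0.1890
R=−1: 1+4/5x = −1+1/5x ⇒ -3/5x=2 ⇒ x=2/(-3/5)=-3.3333
Confirm numerically:
  x=-3.112: |R|=0.91815 <1
  x=-2.377: |R|=0.61109 <1
  x=-1.408: |R|=0.09863 <1
  x=-3.924: |R|=1.19857 >1
  x=-3.755: |R|=1.14449 >1
  x=-3.681: |R|=1.12015 >1
Interval (-3.3333, 0).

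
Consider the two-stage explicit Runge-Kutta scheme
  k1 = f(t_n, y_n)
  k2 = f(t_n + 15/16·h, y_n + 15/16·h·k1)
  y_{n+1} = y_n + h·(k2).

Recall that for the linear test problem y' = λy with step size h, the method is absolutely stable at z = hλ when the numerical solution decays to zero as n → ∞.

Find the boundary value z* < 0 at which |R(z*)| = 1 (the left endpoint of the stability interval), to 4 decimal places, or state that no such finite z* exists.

left endpoint -1.0667.

With y'=λy (z=hλ):
  k1=λy_n ⇒ h·k1=z·y_n;  k2=λ(1+15/16z)y_n ⇒ h·k2=z(1+15/16z)y_n
  y_{n+1}/y_n = 1 + z(1+15/16z) = 1 + z + 15/16z²
  ⇒ R(z) = 1 + z + 15/16z².

Solve |R(x)|<1 on ℝ⁻.
x=-0.97: |R|=0.9121
R=1: x+15/16x²=0 ⇒ x=−16/15=-1.0667; min R=1−1/(4·15/16)=0.7333>−1
Confirm numerically:
  x=-1.013: |R|=0.94903 <1
  x=-0.959: |R|=0.90320 <1
  x=-0.747: |R|=0.77613 <1
  x=-0.515: |R|=0.73365 <1
  x=-1.120: |R|=1.05600 >1
  x=-1.119: |R|=1.05490 >1
Interval (-1.0667, 0).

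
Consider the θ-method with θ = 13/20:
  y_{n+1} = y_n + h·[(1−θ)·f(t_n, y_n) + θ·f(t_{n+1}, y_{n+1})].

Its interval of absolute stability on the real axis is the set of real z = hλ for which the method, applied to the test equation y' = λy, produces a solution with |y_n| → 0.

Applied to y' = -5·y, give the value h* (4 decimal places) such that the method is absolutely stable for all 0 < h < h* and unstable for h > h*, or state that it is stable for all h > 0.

interval (−∞, 0). Any h>0 works for λ=-5.

On y'=λy, z=hλ:
  y_{n+1} = y_n + z·[7/20·y_n + 13/20·y_{n+1}] ⇒ (1 − 13/20z)y_{n+1} = (1 + 7/20z)y_n
  Hence R(z) = (1 + 7/20z)/(1 − 13/20z).

Find x<0 with |R(x)|<1.
x=-0.49: |R|=0.6284
x=-2: |R|=0.1304
x=-10: |R|=0.3333
x=-100: |R|=0.5152
θ=13/20≥1/2 ⇒ |1+7/20x|<|1−13/20x| ∀x<0 ⇒ interval (−∞,0).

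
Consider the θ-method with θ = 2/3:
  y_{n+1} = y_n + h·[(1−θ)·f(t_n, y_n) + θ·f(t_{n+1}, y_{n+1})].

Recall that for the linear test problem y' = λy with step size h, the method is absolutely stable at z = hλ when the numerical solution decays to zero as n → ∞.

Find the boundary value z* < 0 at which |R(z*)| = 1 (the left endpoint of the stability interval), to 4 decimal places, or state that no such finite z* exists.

On y'=λy, z=hλ:
  y_{n+1} = y_n + z·[1/3·y_n + 2/3·y_{n+1}] ⇒ (1 − 2/3z)y_{n+1} = (1 + 1/3z)y_n
  ⇒ R(z) = (1 + 1/3z)/(1 − 2/3z).

Boundary: |R(x)|=1, x<0.
x=-0.63: |R|=0.5563
x=-2: |R|=0.1429
x=-10: |R|=0.3043
x=-100: |R|=0.4778
θ=2/3≥1/2 ⇒ |1+1/3x|<|1−2/3x| ∀x<0 ⇒ interval (−∞,0).

interval (−∞, 0).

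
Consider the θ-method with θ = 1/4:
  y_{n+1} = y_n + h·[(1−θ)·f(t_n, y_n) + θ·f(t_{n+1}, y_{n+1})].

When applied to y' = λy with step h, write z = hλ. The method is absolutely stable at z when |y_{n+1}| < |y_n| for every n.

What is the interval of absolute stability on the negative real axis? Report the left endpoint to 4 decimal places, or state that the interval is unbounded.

With y'=λy (z=hλ):
  y_{n+1} = y_n + z·[3/4·y_n + 1/4·y_{n+1}] ⇒ (1 − 1/4z)y_{n+1} = (1 + 3/4z)y_n
  so R(z) = (1 + 3/4z)/(1 − 1/4z).

Find x<0 with |R(x)|<1.
x=-0.47: |R|=0.5794
R=−1: 1+3/4x = −1+1/4x ⇒ -1/2x=2 ⇒ x=2/(-1/2)=-4.0000
Confirm numerically:
  x=-3.083: |R|=0.74107 <1
  x=-2.632: |R|=0.58745 <1
  x=-2.051: |R|=0.35581 <1
  x=-4.530: |R|=1.12427 >1
  x=-4.511: |R|=1.12008 >1
  x=-4.432: |R|=1.10247 >1
Stable set (-4.0000, 0).

(-4.0000, 0).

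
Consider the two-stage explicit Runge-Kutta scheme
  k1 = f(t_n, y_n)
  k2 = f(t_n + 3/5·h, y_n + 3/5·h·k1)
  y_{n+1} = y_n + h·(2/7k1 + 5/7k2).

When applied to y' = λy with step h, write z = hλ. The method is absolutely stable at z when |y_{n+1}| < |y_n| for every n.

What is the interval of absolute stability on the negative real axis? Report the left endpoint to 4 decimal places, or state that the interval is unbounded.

Test eqn y'=λy, z=hλ:
  k1=λy_n ⇒ h·k1=z·y_n;  k2=λ(1+3/5z)y_n ⇒ h·k2=z(1+3/5z)y_n
  y_{n+1}/y_n = 1 + 2/7z + 5/7z(1+3/5z) = 1 + z + 3/7z²
  so R(z) = 1 + z + 3/7z².

Find x<0 with |R(x)|<1.
x=-1.45: |R|=0.4511
R=1: x+3/7x²=0 ⇒ x=−7/3=-2.3333; min R=1−1/(4·3/7)=0.4167>−1
Confirm numerically:
  x=-2.295: |R|=0.96230 <1
  x=-2.162: |R|=0.84125 <1
  x=-2.060: |R|=0.75869 <1
  x=-1.645: |R|=0.51472 <1
  x=-2.759: |R|=1.50332 >1
  x=-2.399: |R|=1.06751 >1
So |R|<1 on (-2.3333, 0).

(-2.3333, 0).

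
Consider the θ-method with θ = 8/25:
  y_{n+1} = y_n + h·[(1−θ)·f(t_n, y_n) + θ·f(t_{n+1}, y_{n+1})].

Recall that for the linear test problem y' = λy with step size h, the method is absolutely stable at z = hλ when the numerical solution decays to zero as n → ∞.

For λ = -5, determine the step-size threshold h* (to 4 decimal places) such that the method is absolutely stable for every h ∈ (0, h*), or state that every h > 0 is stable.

(-5.5556,0); λ=-5 ⇒ h* = (50/9)/5 = 1.1111.

Set f=λy, z=hλ:
  y_{n+1} = y_n + z·[17/25·y_n + 8/25·y_{n+1}] ⇒ (1 − 8/25z)y_{n+1} = (1 + 17/25z)y_n
  so R(z) = (1 + 17/25z)/(1 − 8/25z).

Need |R(x)|<1, x<0.
x=-1.2: |R|=0.1329
R=−1: 1+17/25x = −1+8/25x ⇒ -9/25x=2 ⇒ x=2/(-9/25)=-5.5556
Confirm numerically:
  x=-3.262: |R|=0.59602 <1
  x=-3.074: |R|=0.54965 <1
  x=-2.754: |R|=0.46390 <1
  x=-6.000: |R|=1.05479 >1
  x=-5.932: |R|=1.04676 >1
  x=-5.706: |R|=1.01917 >1
Interval (-5.5556, 0).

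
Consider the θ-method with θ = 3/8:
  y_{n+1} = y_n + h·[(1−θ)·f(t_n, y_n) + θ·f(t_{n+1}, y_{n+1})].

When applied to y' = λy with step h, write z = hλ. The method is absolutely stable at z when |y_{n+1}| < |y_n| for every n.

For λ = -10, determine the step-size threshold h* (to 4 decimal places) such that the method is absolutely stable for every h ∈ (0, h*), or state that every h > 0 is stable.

(-8.0000,0); λ=-10 ⇒ h* = (8)/10 = 0.8000.

Test eqn y'=λy, z=hλ:
  y_{n+1} = y_n + z·[5/8·y_n + 3/8·y_{n+1}] ⇒ (1 − 3/8z)y_{n+1} = (1 + 5/8z)y_n
  R(z) = (1 + 5/8z)/(1 − 3/8z).

Find x<0 with |R(x)|<1.
x=-1.56: |R|=0.0158
R=−1: 1+5/8x = −1+3/8x ⇒ -1/4x=2 ⇒ x=2/(-1/4)=-8.0000
Confirm numerically:
  x=-4.241: |R|=0.63721 <1
  x=-3.858: |R|=0.57679 <1
  x=-3.433: |R|=0.50085 <1
  x=-8.595: |R|=1.03522 >1
  x=-8.187: |R|=1.01149 >1
  x=-8.134: |R|=1.00827 >1
So |R|<1 on (-8.0000, 0).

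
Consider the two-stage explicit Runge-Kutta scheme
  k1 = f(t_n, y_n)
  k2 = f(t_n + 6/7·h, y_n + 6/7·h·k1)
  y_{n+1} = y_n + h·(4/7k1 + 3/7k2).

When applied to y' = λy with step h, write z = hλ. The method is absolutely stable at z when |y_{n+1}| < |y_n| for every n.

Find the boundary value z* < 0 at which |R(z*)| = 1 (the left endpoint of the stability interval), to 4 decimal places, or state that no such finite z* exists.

left endpoint -2.7222.

Test eqn y'=λy, z=hλ:
  k1=λy_n ⇒ h·k1=z·y_n;  k2=λ(1+6/7z)y_n ⇒ h·k2=z(1+6/7z)y_n
  y_{n+1}/y_n = 1 + 4/7z + 3/7z(1+6/7z) = 1 + z + 18/49z²
  R(z) = 1 + z + 18/49z².

Boundary: |R(x)|=1, x<0.
x=-1.25: |R|=0.3240
R=1: x+18/49x²=0 ⇒ x=−49/18=-2.7222; min R=1−1/(4·18/49)=0.3194>−1
Confirm numerically:
  x=-2.481: |R|=0.78015 <1
  x=-2.272: |R|=0.62424 <1
  x=-2.223: |R|=0.59233 <1
  x=-1.118: |R|=0.34116 <1
  x=-3.052: |R|=1.36973 >1
  x=-2.894: |R|=1.18262 >1
Stable set (-2.7222, 0).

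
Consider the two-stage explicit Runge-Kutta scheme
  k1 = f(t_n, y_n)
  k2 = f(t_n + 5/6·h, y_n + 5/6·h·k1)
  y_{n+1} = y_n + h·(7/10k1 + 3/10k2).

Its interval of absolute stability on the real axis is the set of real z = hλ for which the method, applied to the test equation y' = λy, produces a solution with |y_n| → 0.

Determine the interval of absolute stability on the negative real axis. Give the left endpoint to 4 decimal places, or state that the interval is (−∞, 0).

On y'=λy, z=hλ:
  k1=λy_n ⇒ h·k1=z·y_n;  k2=λ(1+5/6z)y_n ⇒ h·k2=z(1+5/6z)y_n
  y_{n+1}/y_n = 1 + 7/10z + 3/10z(1+5/6z) = 1 + z + 1/4z²
  so R(z) = 1 + z + 1/4z².

Find x<0 with |R(x)|<1.
x=-0.87: |R|=0.3192
R=1: x+1/4x²=0 ⇒ x=−4=-4.0000; min R=1−1/(4·1/4)=0.0000>−1
Confirm numerically:
  x=-3.256: |R|=0.39438 <1
  x=-2.779: |R|=0.15171 <1
  x=-2.384: |R|=0.03686 <1
  x=-2.265: |R|=0.01756 <1
  x=-4.495: |R|=1.55626 >1
  x=-4.314: |R|=1.33865 >1
Stable set (-4.0000, 0).

z∈(-4.0000,0).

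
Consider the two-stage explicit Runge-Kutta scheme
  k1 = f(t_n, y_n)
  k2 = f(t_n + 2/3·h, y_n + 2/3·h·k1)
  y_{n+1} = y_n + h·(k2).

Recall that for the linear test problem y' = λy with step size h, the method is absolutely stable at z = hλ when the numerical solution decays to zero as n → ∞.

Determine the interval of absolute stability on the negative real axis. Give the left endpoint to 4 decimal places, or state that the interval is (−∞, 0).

(-1.5000, 0).

Test eqn y'=λy, z=hλ:
  k1=λy_n ⇒ h·k1=z·y_n;  k2=λ(1+2/3z)y_n ⇒ h·k2=z(1+2/3z)y_n
  y_{n+1}/y_n = 1 + z(1+2/3z) = 1 + z + 2/3z²
  Hence R(z) = 1 + z + 2/3z².

Solve |R(x)|<1 on ℝ⁻.
x=-0.89: |R|=0.6381
R=1: x+2/3x²=0 ⇒ x=−3/2=-1.5000; min R=1−1/(4·2/3)=0.6250>−1
Confirm numerically:
  x=-1.298: |R|=0.82520 <1
  x=-1.221: |R|=0.77289 <1
  x=-0.995: |R|=0.66502 <1
  x=-1.797: |R|=1.35581 >1
  x=-1.735: |R|=1.27182 >1
  x=-1.718: |R|=1.24968 >1
So |R|<1 on (-1.5000, 0).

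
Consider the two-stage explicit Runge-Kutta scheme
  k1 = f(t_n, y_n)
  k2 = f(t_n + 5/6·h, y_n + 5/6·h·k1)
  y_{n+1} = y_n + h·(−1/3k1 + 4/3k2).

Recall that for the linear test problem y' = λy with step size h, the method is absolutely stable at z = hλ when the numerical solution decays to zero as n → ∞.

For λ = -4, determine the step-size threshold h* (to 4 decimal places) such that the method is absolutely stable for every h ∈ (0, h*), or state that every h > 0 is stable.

With y'=λy (z=hλ):
  k1=λy_n ⇒ h·k1=z·y_n;  k2=λ(1+5/6z)y_n ⇒ h·k2=z(1+5/6z)y_n
  y_{n+1}/y_n = 1 − 1/3z + 4/3z(1+5/6z) = 1 + z + 10/9z²
  R(z) = 1 + z + 10/9z².

Need |R(x)|<1, x<0.
x=-1.11: |R|=1.2590
R=1: x+10/9x²=0 ⇒ x=−9/10=-0.9000; min R=1−1/(4·10/9)=0.7750>−1
Confirm numerically:
  x=-0.852: |R|=0.95456 <1
  x=-0.419: |R|=0.77607 <1
  x=-0.407: |R|=0.77705 <1
  x=-0.394: |R|=0.77848 <1
  x=-1.463: |R|=1.91519 >1
  x=-1.365: |R|=1.70525 >1
  x=-1.297: |R|=1.57212 >1
So |R|<1 on (-0.9000, 0).

(-0.9000,0); λ=-4 ⇒ h* = (9/10)/4 = 0.2250.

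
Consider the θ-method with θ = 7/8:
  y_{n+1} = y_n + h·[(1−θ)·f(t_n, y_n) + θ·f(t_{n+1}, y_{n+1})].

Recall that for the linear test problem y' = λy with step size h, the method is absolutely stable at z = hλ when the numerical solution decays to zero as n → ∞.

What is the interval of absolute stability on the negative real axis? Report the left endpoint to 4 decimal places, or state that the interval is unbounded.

On y'=λy, z=hλ:
  y_{n+1} = y_n + z·[1/8·y_n + 7/8·y_{n+1}] ⇒ (1 − 7/8z)y_{n+1} = (1 + 1/8z)y_n
  ⇒ R(z) = (1 + 1/8z)/(1 − 7/8z).

Find x<0 with |R(x)|<1.
x=-1.12: |R|=0.4343
x=-2: |R|=0.2727
x=-10: |R|=0.0256
x=-100: |R|=0.1299
θ=7/8≥1/2 ⇒ |1+1/8x|<|1−7/8x| ∀x<0 ⇒ stable on all of ℝ⁻.

unbounded; (−∞, 0).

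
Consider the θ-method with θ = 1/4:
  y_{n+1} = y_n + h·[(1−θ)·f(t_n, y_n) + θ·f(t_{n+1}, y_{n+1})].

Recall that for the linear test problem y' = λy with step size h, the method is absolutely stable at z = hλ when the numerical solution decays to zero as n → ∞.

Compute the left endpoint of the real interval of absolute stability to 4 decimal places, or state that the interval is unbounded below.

z* = -4.0000.

Test eqn y'=λy, z=hλ:
  y_{n+1} = y_n + z·[3/4·y_n + 1/4·y_{n+1}] ⇒ (1 − 1/4z)y_{n+1} = (1 + 3/4z)y_n
  ⇒ R(z) = (1 + 3/4z)/(1 − 1/4z).

Need |R(x)|<1, x<0.
x=-0.65: |R|=0.4409
R=−1: 1+3/4x = −1+1/4x ⇒ -1/2x=2 ⇒ x=2/(-1/2)=-4.0000
Confirm numerically:
  x=-3.265: |R|=0.79766 <1
  x=-2.931: |R|=0.69153 <1
  x=-2.611: |R|=0.57979 <1
  x=-1.848: |R|=0.26402 <1
  x=-4.591: |R|=1.13759 >1
  x=-4.501: |R|=1.11787 >1
  x=-4.296: |R|=1.07136 >1
Stable set (-4.0000, 0).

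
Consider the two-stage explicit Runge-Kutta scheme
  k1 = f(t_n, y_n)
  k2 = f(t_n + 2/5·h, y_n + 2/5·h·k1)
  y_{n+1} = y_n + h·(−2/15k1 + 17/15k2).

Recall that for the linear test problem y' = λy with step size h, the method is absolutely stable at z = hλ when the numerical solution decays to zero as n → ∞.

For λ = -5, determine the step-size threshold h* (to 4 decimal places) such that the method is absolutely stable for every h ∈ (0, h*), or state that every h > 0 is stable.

On y'=λy, z=hλ:
  k1=λy_n ⇒ h·k1=z·y_n;  k2=λ(1+2/5z)y_n ⇒ h·k2=z(1+2/5z)y_n
  y_{n+1}/y_n = 1 − 2/15z + 17/15z(1+2/5z) = 1 + z + 34/75z²
  ⇒ R(z) = 1 + z + 34/75z².

Solve |R(x)|<1 on ℝ⁻.
x=-0.93: |R|=0.4621
R=1: x+34/75x²=0 ⇒ x=−75/34=-2.2059; min R=1−1/(4·34/75)=0.4485>−1
Confirm numerically:
  x=-1.850: |R|=0.70153 <1
  x=-1.646: |R|=0.58222 <1
  x=-1.490: |R|=0.51645 <1
  x=-1.318: |R|=0.46950 <1
  x=-2.531: |R|=1.37304 >1
  x=-2.468: |R|=1.29326 >1
  x=-2.241: |R|=1.03568 >1
So |R|<1 on (-2.2059, 0).

(-2.2059,0); λ=-5 ⇒ h* = (75/34)/5 = 0.4412.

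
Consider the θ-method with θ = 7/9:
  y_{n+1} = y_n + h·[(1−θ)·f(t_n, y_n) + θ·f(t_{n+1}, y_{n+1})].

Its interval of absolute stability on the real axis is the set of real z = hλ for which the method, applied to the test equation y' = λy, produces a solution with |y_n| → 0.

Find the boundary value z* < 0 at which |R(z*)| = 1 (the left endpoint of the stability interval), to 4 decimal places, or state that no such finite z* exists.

On y'=λy, z=hλ:
  y_{n+1} = y_n + z·[2/9·y_n + 7/9·y_{n+1}] ⇒ (1 − 7/9z)y_{n+1} = (1 + 2/9z)y_n
  R(z) = (1 + 2/9z)/(1 − 7/9z).

Need |R(x)|<1, x<0.
x=-1.46: |R|=0.3163
x=-2: |R|=0.2174
x=-10: |R|=0.1392
x=-100: |R|=0.2694
θ=7/9≥1/2 ⇒ |1+2/9x|<|1−7/9x| ∀x<0 ⇒ stable on all of ℝ⁻.

(−∞, 0) — no finite endpoint.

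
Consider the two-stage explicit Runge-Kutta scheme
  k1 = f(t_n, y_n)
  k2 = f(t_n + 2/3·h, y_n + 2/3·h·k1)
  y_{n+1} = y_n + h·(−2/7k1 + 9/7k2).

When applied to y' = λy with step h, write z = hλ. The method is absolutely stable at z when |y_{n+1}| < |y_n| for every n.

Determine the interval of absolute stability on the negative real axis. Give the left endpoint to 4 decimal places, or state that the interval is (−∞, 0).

On y'=λy, z=hλ:
  k1=λy_n ⇒ h·k1=z·y_n;  k2=λ(1+2/3z)y_n ⇒ h·k2=z(1+2/3z)y_n
  y_{n+1}/y_n = 1 − 2/7z + 9/7z(1+2/3z) = 1 + z + 6/7z²
  so R(z) = 1 + z + 6/7z².

Find x<0 with |R(x)|<1.
x=-1.25: |R|=1.0893
R=1: x+6/7x²=0 ⇒ x=−7/6=-1.1667; min R=1−1/(4·6/7)=0.7083>−1
Confirm numerically:
  x=-1.119: |R|=0.95428 <1
  x=-1.108: |R|=0.94428 <1
  x=-0.937: |R|=0.81554 <1
  x=-1.574: |R|=1.54955 >1
  x=-1.201: |R|=1.03534 >1
Stable set (-1.1667, 0).

(-1.1667, 0).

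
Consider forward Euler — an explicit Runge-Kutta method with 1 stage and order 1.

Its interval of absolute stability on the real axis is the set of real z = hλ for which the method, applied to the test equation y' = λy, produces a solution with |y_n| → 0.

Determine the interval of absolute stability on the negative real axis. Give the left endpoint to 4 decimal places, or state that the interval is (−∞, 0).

(-2.0000, 0).

On y'=λy, z=hλ:
  order 1, 1-stage ⇒ R(z)=1+z
  (e.g. R(-0.78)=0.22000, |R|=0.22000)

Solve |R(x)|<1 on ℝ⁻.
x=-0.78: |R|=0.2200
|R(-2.05)|=1.0500 |R(-1.56)|=0.5600 |R(-0.95)|=0.0500
Bisect:
  x_lo=-2.8200 |R|=1.8200  x_hi=-0.1916 |R|=0.8084
  mid=-1.50578 |R|=0.50578 →hi
  mid=-2.16289 |R|=1.16289 →lo
  mid=-1.83434 |R|=0.83434 →hi
  mid=-1.99861 |R|=0.99861 →hi
  mid=-2.08075 |R|=1.08075 →lo
  mid=-2.03968 |R|=1.03968 →lo
  mid=-2.01915 |R|=1.01915 →lo
  mid=-2.00888 |R|=1.00888 →lo
  mid=-2.00375 |R|=1.00375 →lo
  ...
  [-2.00006,-1.99990] ⇒ x*=-2.0000
Stable set (-2.0000, 0).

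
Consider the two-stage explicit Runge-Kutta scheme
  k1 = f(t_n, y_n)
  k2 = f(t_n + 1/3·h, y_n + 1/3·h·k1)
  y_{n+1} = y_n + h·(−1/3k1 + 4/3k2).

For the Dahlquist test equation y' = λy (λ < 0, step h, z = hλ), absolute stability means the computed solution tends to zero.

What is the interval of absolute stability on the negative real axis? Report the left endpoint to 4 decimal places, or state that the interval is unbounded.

z∈(-2.2500,0).

Test eqn y'=λy, z=hλ:
  k1=λy_n ⇒ h·k1=z·y_n;  k2=λ(1+1/3z)y_n ⇒ h·k2=z(1+1/3z)y_n
  y_{n+1}/y_n = 1 − 1/3z + 4/3z(1+1/3z) = 1 + z + 4/9z²
  R(z) = 1 + z + 4/9z².

Solve |R(x)|<1 on ℝ⁻.
x=-0.92: |R|=0.4562
R=1: x+4/9x²=0 ⇒ x=−9/4=-2.2500; min R=1−1/(4·4/9)=0.4375>−1
Confirm numerically:
  x=-1.900: |R|=0.70444 <1
  x=-1.581: |R|=0.52992 <1
  x=-1.012: |R|=0.44318 <1
  x=-2.838: |R|=1.74166 >1
  x=-2.702: |R|=1.54280 >1
  x=-2.490: |R|=1.26560 >1
Interval (-2.2500, 0).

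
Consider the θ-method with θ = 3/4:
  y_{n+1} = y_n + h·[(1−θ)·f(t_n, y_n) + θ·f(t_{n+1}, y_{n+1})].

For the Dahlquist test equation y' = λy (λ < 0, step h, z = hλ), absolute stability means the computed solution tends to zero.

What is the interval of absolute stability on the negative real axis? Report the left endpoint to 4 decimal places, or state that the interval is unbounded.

With y'=λy (z=hλ):
  y_{n+1} = y_n + z·[1/4·y_n + 3/4·y_{n+1}] ⇒ (1 − 3/4z)y_{n+1} = (1 + 1/4z)y_n
  Hence R(z) = (1 + 1/4z)/(1 − 3/4z).

Need |R(x)|<1, x<0.
x=-1.8: |R|=0.2340
x=-2: |R|=0.2000
x=-10: |R|=0.1765
x=-100: |R|=0.3158
θ=3/4≥1/2 ⇒ |1+1/4x|<|1−3/4x| ∀x<0 ⇒ interval (−∞,0).

interval (−∞, 0).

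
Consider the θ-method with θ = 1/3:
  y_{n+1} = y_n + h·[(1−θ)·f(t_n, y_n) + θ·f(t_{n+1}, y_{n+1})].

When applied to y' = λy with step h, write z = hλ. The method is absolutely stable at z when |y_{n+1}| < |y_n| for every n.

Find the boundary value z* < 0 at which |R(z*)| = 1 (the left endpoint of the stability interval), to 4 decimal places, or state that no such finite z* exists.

Test eqn y'=λy, z=hλ:
  y_{n+1} = y_n + z·[2/3·y_n + 1/3·y_{n+1}] ⇒ (1 − 1/3z)y_{n+1} = (1 + 2/3z)y_n
  Hence R(z) = (1 + 2/3z)/(1 − 1/3z).

Find x<0 with |R(x)|<1.
x=-1.13: |R|=0.1792
R=−1: 1+2/3x = −1+1/3x ⇒ -1/3x=2 ⇒ x=2/(-1/3)=-6.0000
Confirm numerically:
  x=-4.038: |R|=0.72123 <1
  x=-3.361: |R|=0.58513 <1
  x=-3.091: |R|=0.52241 <1
  x=-6.465: |R|=1.04913 >1
  x=-6.419: |R|=1.04448 >1
Interval (-6.0000, 0).

left endpoint -6.0000.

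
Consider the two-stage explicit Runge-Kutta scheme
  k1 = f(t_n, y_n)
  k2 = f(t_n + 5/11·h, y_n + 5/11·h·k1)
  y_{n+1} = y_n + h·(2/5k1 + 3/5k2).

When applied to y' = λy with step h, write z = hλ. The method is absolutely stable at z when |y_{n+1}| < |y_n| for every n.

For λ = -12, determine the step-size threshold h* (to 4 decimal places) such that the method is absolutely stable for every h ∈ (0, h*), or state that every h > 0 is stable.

(-3.6667,0); λ=-12 ⇒ h* = (11/3)/12 = 0.3056.

With y'=λy (z=hλ):
  k1=λy_n ⇒ h·k1=z·y_n;  k2=λ(1+5/11z)y_n ⇒ h·k2=z(1+5/11z)y_n
  y_{n+1}/y_n = 1 + 2/5z + 3/5z(1+5/11z) = 1 + z + 3/11z²
  ⇒ R(z) = 1 + z + 3/11z².

Find x<0 with |R(x)|<1.
x=-1.18: |R|=0.1997
R=1: x+3/11x²=0 ⇒ x=−11/3=-3.6667; min R=1−1/(4·3/11)=0.0833>−1
Confirm numerically:
  x=-3.576: |R|=0.91158 <1
  x=-3.274: |R|=0.64938 <1
  x=-3.256: |R|=0.63533 <1
  x=-4.258: |R|=1.68670 >1
  x=-3.814: |R|=1.15325 >1
Interval (-3.6667, 0).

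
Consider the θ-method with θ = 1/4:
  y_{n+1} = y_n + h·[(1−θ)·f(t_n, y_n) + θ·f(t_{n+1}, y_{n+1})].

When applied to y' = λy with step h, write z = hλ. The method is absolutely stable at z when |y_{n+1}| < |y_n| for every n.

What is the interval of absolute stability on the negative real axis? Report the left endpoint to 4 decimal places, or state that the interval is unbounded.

(-4.0000, 0).

Set f=λy, z=hλ:
  y_{n+1} = y_n + z·[3/4·y_n + 1/4·y_{n+1}] ⇒ (1 − 1/4z)y_{n+1} = (1 + 3/4z)y_n
  Hence R(z) = (1 + 3/4z)/(1 − 1/4z).

Need |R(x)|<1, x<0.
x=-0.42: |R|=0.6199
R=−1: 1+3/4x = −1+1/4x ⇒ -1/2x=2 ⇒ x=2/(-1/2)=-4.0000
Confirm numerically:
  x=-3.898: |R|=0.97417 <1
  x=-3.766: |R|=0.93974 <1
  x=-3.515: |R|=0.87092 <1
  x=-2.246: |R|=0.43836 <1
  x=-4.535: |R|=1.12537 >1
  x=-4.260: |R|=1.06295 >1
  x=-4.111: |R|=1.02737 >1
Stable set (-4.0000, 0).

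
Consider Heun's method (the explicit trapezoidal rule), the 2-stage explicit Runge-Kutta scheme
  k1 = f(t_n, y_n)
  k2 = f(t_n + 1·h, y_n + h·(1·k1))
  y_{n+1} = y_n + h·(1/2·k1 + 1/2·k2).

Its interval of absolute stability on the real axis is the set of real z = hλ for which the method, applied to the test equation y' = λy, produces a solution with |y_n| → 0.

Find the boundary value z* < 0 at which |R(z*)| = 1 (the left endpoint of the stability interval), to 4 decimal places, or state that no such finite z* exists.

Test eqn y'=λy, z=hλ:
  order 2, 2-stage ⇒ R(z)=1+z+z^2/2
  (e.g. R(-0.42)=0.66820, |R|=0.66820)

Find x<0 with |R(x)|<1.
x=-0.42: |R|=0.6682
|R(-1.87)|=0.8785 |R(-1.27)|=0.5364 |R(-0.99)|=0.5000
Bisect:
  x_lo=-2.4464 |R|=1.5460  x_hi=-0.1838 |R|=0.8331
  mid=-1.31510 |R|=0.54964 →hi
  mid=-1.88075 |R|=0.88786 →hi
  mid=-2.16358 |R|=1.17695 →lo
  mid=-2.02216 |R|=1.02241 →lo
  mid=-1.95146 |R|=0.95263 →hi
  mid=-1.98681 |R|=0.98690 →hi
  mid=-2.00449 |R|=1.00450 →lo
  ...
  [-2.00007,-1.99993] ⇒ x*=-2.0000
Stable set (-2.0000, 0).

z* = -2.0000.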